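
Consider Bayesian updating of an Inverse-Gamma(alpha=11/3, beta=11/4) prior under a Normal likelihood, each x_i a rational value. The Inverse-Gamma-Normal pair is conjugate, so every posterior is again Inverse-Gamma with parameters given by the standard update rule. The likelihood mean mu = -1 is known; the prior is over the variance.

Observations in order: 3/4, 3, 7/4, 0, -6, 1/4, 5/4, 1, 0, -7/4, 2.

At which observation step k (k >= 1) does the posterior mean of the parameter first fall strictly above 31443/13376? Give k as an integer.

k = 2

obs 1: x=3/4 → posterior Inverse-Gamma(25/6, 137/32)
obs 2: x=3 → posterior Inverse-Gamma(14/3, 393/32)
obs 3: x=7/4 → posterior Inverse-Gamma(31/6, 257/16)
obs 4: x=0 → posterior Inverse-Gamma(17/3, 265/16)
obs 5: x=-6 → posterior Inverse-Gamma(37/6, 465/16)
obs 6: x=1/4 → posterior Inverse-Gamma(20/3, 955/32)
obs 7: x=5/4 → posterior Inverse-Gamma(43/6, 259/8)
obs 8: x=1 → posterior Inverse-Gamma(23/3, 275/8)
obs 9: x=0 → posterior Inverse-Gamma(49/6, 279/8)
obs 10: x=-7/4 → posterior Inverse-Gamma(26/3, 1125/32)
obs 11: x=2 → posterior Inverse-Gamma(55/6, 1269/32)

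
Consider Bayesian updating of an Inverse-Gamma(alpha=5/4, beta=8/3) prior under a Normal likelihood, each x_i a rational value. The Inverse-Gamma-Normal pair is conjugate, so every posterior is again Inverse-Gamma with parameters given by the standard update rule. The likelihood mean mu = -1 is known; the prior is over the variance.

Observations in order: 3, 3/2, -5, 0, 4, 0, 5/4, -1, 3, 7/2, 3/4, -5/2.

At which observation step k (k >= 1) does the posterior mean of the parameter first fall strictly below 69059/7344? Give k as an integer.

k = 8

obs 1: x=3 → posterior Inverse-Gamma(7/4, 32/3)
obs 2: x=3/2 → posterior Inverse-Gamma(9/4, 331/24)
obs 3: x=-5 → posterior Inverse-Gamma(11/4, 523/24)
obs 4: x=0 → posterior Inverse-Gamma(13/4, 535/24)
obs 5: x=4 → posterior Inverse-Gamma(15/4, 835/24)
obs 6: x=0 → posterior Inverse-Gamma(17/4, 847/24)
obs 7: x=5/4 → posterior Inverse-Gamma(19/4, 3631/96)
obs 8: x=-1 → posterior Inverse-Gamma(21/4, 3631/96)
obs 9: x=3 → posterior Inverse-Gamma(23/4, 4399/96)
obs 10: x=7/2 → posterior Inverse-Gamma(25/4, 5371/96)
obs 11: x=3/4 → posterior Inverse-Gamma(27/4, 2759/48)
obs 12: x=-5/2 → posterior Inverse-Gamma(29/4, 2813/48)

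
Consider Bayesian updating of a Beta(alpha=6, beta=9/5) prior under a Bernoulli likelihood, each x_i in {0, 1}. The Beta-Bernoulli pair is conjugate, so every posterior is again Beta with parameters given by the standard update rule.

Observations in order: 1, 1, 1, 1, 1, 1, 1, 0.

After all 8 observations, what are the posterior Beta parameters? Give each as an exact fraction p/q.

obs 1: x=1 → posterior Beta(7, 9/5)
obs 2: x=1 → posterior Beta(8, 9/5)
obs 3: x=1 → posterior Beta(9, 9/5)
obs 4: x=1 → posterior Beta(10, 9/5)
obs 5: x=1 → posterior Beta(11, 9/5)
obs 6: x=1 → posterior Beta(12, 9/5)
obs 7: x=1 → posterior Beta(13, 9/5)
obs 8: x=0 → posterior Beta(13, 14/5)

alpha=13, beta=14/5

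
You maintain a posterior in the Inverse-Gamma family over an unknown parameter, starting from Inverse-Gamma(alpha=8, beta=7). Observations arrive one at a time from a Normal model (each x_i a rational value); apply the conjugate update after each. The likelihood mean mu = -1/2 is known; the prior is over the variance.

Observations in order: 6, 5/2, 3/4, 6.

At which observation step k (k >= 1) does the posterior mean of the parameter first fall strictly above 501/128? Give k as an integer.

k = 2

obs 1: x=6 → posterior Inverse-Gamma(17/2, 225/8)
obs 2: x=5/2 → posterior Inverse-Gamma(9, 261/8)
obs 3: x=3/4 → posterior Inverse-Gamma(19/2, 1069/32)
obs 4: x=6 → posterior Inverse-Gamma(10, 1745/32)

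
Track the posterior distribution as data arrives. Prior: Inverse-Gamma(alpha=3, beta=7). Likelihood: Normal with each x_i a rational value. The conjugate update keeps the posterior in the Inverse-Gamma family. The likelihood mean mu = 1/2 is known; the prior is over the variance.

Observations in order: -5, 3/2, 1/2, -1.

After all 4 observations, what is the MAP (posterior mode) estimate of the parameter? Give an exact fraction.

95/24

obs 1: x=-5 → posterior Inverse-Gamma(7/2, 177/8)
obs 2: x=3/2 → posterior Inverse-Gamma(4, 181/8)
obs 3: x=1/2 → posterior Inverse-Gamma(9/2, 181/8)
obs 4: x=-1 → posterior Inverse-Gamma(5, 95/4)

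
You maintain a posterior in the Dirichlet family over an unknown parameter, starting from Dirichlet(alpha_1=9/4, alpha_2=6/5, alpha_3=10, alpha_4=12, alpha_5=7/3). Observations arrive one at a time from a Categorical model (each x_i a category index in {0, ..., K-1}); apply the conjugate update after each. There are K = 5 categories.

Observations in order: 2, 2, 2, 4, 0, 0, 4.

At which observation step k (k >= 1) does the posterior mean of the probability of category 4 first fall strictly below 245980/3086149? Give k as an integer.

k = 2

obs 1: x=2 → posterior Dirichlet(9/4, 6/5, 11, 12, 7/3)
obs 2: x=2 → posterior Dirichlet(9/4, 6/5, 12, 12, 7/3)
obs 3: x=2 → posterior Dirichlet(9/4, 6/5, 13, 12, 7/3)
obs 4: x=4 → posterior Dirichlet(9/4, 6/5, 13, 12, 10/3)
obs 5: x=0 → posterior Dirichlet(13/4, 6/5, 13, 12, 10/3)
obs 6: x=0 → posterior Dirichlet(17/4, 6/5, 13, 12, 10/3)
obs 7: x=4 → posterior Dirichlet(17/4, 6/5, 13, 12, 13/3)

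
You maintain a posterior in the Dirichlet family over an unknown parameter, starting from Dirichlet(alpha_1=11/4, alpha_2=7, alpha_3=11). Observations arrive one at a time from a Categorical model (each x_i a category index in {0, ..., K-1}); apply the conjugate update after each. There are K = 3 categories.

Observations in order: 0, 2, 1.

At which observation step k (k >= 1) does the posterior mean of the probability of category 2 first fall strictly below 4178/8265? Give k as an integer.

k = 3

obs 1: x=0 → posterior Dirichlet(15/4, 7, 11)
obs 2: x=2 → posterior Dirichlet(15/4, 7, 12)
obs 3: x=1 → posterior Dirichlet(15/4, 8, 12)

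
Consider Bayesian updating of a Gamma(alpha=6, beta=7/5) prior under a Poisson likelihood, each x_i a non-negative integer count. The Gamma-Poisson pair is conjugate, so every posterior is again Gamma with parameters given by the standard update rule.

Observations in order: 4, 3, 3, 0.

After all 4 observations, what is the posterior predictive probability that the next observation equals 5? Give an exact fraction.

obs 1: x=4 → posterior Gamma(10, 12/5)
obs 2: x=3 → posterior Gamma(13, 17/5)
obs 3: x=3 → posterior Gamma(16, 22/5)
obs 4: x=0 → posterior Gamma(16, 27/5)

241542760442154568929990028125/2535301200456458802993406410752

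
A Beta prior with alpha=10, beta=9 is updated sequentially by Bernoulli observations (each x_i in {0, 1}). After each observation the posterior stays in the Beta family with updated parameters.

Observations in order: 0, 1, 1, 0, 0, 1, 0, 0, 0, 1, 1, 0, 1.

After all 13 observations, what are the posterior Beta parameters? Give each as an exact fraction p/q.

alpha=16, beta=16

obs 1: x=0 → posterior Beta(10, 10)
obs 2: x=1 → posterior Beta(11, 10)
obs 3: x=1 → posterior Beta(12, 10)
obs 4: x=0 → posterior Beta(12, 11)
obs 5: x=0 → posterior Beta(12, 12)
obs 6: x=1 → posterior Beta(13, 12)
obs 7: x=0 → posterior Beta(13, 13)
obs 8: x=0 → posterior Beta(13, 14)
obs 9: x=0 → posterior Beta(13, 15)
obs 10: x=1 → posterior Beta(14, 15)
obs 11: x=1 → posterior Beta(15, 15)
obs 12: x=0 → posterior Beta(15, 16)
obs 13: x=1 → posterior Beta(16, 16)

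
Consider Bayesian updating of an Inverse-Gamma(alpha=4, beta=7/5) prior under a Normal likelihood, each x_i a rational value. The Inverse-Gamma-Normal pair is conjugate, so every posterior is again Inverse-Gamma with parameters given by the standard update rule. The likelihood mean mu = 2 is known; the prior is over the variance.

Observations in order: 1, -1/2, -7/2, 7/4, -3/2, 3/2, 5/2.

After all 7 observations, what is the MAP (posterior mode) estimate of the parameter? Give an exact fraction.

obs 1: x=1 → posterior Inverse-Gamma(9/2, 19/10)
obs 2: x=-1/2 → posterior Inverse-Gamma(5, 201/40)
obs 3: x=-7/2 → posterior Inverse-Gamma(11/2, 403/20)
obs 4: x=7/4 → posterior Inverse-Gamma(6, 3229/160)
obs 5: x=-3/2 → posterior Inverse-Gamma(13/2, 4209/160)
obs 6: x=3/2 → posterior Inverse-Gamma(7, 4229/160)
obs 7: x=5/2 → posterior Inverse-Gamma(15/2, 4249/160)

4249/1360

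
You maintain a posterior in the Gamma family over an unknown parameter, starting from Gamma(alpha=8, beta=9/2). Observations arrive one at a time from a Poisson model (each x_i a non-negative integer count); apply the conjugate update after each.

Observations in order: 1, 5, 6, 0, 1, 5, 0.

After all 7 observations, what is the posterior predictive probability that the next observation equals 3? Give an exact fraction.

6658211960071951294282115339562542601312/34694469519536141888238489627838134765625

obs 1: x=1 → posterior Gamma(9, 11/2)
obs 2: x=5 → posterior Gamma(14, 13/2)
obs 3: x=6 → posterior Gamma(20, 15/2)
obs 4: x=0 → posterior Gamma(20, 17/2)
obs 5: x=1 → posterior Gamma(21, 19/2)
obs 6: x=5 → posterior Gamma(26, 21/2)
obs 7: x=0 → posterior Gamma(26, 23/2)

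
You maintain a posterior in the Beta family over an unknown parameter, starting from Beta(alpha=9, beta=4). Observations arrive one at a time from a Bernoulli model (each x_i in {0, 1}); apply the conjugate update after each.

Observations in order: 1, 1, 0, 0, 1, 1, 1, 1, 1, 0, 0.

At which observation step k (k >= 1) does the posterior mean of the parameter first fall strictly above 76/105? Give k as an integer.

k = 2

obs 1: x=1 → posterior Beta(10, 4)
obs 2: x=1 → posterior Beta(11, 4)
obs 3: x=0 → posterior Beta(11, 5)
obs 4: x=0 → posterior Beta(11, 6)
obs 5: x=1 → posterior Beta(12, 6)
obs 6: x=1 → posterior Beta(13, 6)
obs 7: x=1 → posterior Beta(14, 6)
obs 8: x=1 → posterior Beta(15, 6)
obs 9: x=1 → posterior Beta(16, 6)
obs 10: x=0 → posterior Beta(16, 7)
obs 11: x=0 → posterior Beta(16, 8)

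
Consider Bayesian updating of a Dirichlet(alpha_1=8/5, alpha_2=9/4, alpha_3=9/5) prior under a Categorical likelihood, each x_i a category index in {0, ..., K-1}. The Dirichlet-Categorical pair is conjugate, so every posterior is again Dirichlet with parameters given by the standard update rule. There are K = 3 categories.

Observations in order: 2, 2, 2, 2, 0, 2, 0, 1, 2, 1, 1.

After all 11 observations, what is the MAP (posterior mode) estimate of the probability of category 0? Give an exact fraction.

4/21

obs 1: x=2 → posterior Dirichlet(8/5, 9/4, 14/5)
obs 2: x=2 → posterior Dirichlet(8/5, 9/4, 19/5)
obs 3: x=2 → posterior Dirichlet(8/5, 9/4, 24/5)
obs 4: x=2 → posterior Dirichlet(8/5, 9/4, 29/5)
obs 5: x=0 → posterior Dirichlet(13/5, 9/4, 29/5)
obs 6: x=2 → posterior Dirichlet(13/5, 9/4, 34/5)
obs 7: x=0 → posterior Dirichlet(18/5, 9/4, 34/5)
obs 8: x=1 → posterior Dirichlet(18/5, 13/4, 34/5)
obs 9: x=2 → posterior Dirichlet(18/5, 13/4, 39/5)
obs 10: x=1 → posterior Dirichlet(18/5, 17/4, 39/5)
obs 11: x=1 → posterior Dirichlet(18/5, 21/4, 39/5)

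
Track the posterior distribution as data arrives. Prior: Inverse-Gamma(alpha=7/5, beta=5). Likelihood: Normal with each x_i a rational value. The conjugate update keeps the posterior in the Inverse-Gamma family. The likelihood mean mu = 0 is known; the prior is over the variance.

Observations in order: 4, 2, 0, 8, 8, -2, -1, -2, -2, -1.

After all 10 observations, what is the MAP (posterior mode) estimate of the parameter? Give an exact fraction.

obs 1: x=4 → posterior Inverse-Gamma(19/10, 13)
obs 2: x=2 → posterior Inverse-Gamma(12/5, 15)
obs 3: x=0 → posterior Inverse-Gamma(29/10, 15)
obs 4: x=8 → posterior Inverse-Gamma(17/5, 47)
obs 5: x=8 → posterior Inverse-Gamma(39/10, 79)
obs 6: x=-2 → posterior Inverse-Gamma(22/5, 81)
obs 7: x=-1 → posterior Inverse-Gamma(49/10, 163/2)
obs 8: x=-2 → posterior Inverse-Gamma(27/5, 167/2)
obs 9: x=-2 → posterior Inverse-Gamma(59/10, 171/2)
obs 10: x=-1 → posterior Inverse-Gamma(32/5, 86)

430/37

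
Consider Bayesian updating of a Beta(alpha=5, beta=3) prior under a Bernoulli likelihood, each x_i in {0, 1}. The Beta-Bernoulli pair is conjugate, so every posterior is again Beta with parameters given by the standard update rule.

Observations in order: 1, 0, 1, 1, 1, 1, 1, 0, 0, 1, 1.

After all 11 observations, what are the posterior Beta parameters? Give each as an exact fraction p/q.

obs 1: x=1 → posterior Beta(6, 3)
obs 2: x=0 → posterior Beta(6, 4)
obs 3: x=1 → posterior Beta(7, 4)
obs 4: x=1 → posterior Beta(8, 4)
obs 5: x=1 → posterior Beta(9, 4)
obs 6: x=1 → posterior Beta(10, 4)
obs 7: x=1 → posterior Beta(11, 4)
obs 8: x=0 → posterior Beta(11, 5)
obs 9: x=0 → posterior Beta(11, 6)
obs 10: x=1 → posterior Beta(12, 6)
obs 11: x=1 → posterior Beta(13, 6)

alpha=13, beta=6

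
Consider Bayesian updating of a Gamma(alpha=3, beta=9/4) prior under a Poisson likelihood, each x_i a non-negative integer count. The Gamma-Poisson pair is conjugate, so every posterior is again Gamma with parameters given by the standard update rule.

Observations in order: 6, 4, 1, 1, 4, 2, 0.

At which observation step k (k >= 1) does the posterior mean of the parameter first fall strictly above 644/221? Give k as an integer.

obs 1: x=6 → posterior Gamma(9, 13/4)
obs 2: x=4 → posterior Gamma(13, 17/4)
obs 3: x=1 → posterior Gamma(14, 21/4)
obs 4: x=1 → posterior Gamma(15, 25/4)
obs 5: x=4 → posterior Gamma(19, 29/4)
obs 6: x=2 → posterior Gamma(21, 33/4)
obs 7: x=0 → posterior Gamma(21, 37/4)

k = 2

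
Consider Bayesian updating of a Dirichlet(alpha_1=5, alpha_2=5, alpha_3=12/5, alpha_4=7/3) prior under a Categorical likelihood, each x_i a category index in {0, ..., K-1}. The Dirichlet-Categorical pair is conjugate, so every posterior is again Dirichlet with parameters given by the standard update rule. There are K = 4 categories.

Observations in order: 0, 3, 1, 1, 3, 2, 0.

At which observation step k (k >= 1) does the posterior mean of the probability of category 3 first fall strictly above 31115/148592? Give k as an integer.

obs 1: x=0 → posterior Dirichlet(6, 5, 12/5, 7/3)
obs 2: x=3 → posterior Dirichlet(6, 5, 12/5, 10/3)
obs 3: x=1 → posterior Dirichlet(6, 6, 12/5, 10/3)
obs 4: x=1 → posterior Dirichlet(6, 7, 12/5, 10/3)
obs 5: x=3 → posterior Dirichlet(6, 7, 12/5, 13/3)
obs 6: x=2 → posterior Dirichlet(6, 7, 17/5, 13/3)
obs 7: x=0 → posterior Dirichlet(7, 7, 17/5, 13/3)

k = 5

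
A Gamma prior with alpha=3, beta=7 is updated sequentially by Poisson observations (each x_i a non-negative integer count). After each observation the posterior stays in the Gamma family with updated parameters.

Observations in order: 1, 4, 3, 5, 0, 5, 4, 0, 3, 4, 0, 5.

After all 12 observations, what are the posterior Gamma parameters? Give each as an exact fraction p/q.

alpha=37, beta=19

obs 1: x=1 → posterior Gamma(4, 8)
obs 2: x=4 → posterior Gamma(8, 9)
obs 3: x=3 → posterior Gamma(11, 10)
obs 4: x=5 → posterior Gamma(16, 11)
obs 5: x=0 → posterior Gamma(16, 12)
obs 6: x=5 → posterior Gamma(21, 13)
obs 7: x=4 → posterior Gamma(25, 14)
obs 8: x=0 → posterior Gamma(25, 15)
obs 9: x=3 → posterior Gamma(28, 16)
obs 10: x=4 → posterior Gamma(32, 17)
obs 11: x=0 → posterior Gamma(32, 18)
obs 12: x=5 → posterior Gamma(37, 19)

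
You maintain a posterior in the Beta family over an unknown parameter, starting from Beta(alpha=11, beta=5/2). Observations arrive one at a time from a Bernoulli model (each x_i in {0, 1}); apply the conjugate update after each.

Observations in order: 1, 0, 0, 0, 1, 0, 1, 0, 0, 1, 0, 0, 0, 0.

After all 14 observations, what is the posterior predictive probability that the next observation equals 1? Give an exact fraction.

obs 1: x=1 → posterior Beta(12, 5/2)
obs 2: x=0 → posterior Beta(12, 7/2)
obs 3: x=0 → posterior Beta(12, 9/2)
obs 4: x=0 → posterior Beta(12, 11/2)
obs 5: x=1 → posterior Beta(13, 11/2)
obs 6: x=0 → posterior Beta(13, 13/2)
obs 7: x=1 → posterior Beta(14, 13/2)
obs 8: x=0 → posterior Beta(14, 15/2)
obs 9: x=0 → posterior Beta(14, 17/2)
obs 10: x=1 → posterior Beta(15, 17/2)
obs 11: x=0 → posterior Beta(15, 19/2)
obs 12: x=0 → posterior Beta(15, 21/2)
obs 13: x=0 → posterior Beta(15, 23/2)
obs 14: x=0 → posterior Beta(15, 25/2)

6/11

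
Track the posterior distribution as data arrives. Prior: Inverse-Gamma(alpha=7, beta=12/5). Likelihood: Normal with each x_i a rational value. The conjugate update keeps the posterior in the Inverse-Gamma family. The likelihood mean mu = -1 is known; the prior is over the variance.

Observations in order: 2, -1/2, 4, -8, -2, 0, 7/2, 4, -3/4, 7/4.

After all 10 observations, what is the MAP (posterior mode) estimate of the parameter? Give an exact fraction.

obs 1: x=2 → posterior Inverse-Gamma(15/2, 69/10)
obs 2: x=-1/2 → posterior Inverse-Gamma(8, 281/40)
obs 3: x=4 → posterior Inverse-Gamma(17/2, 781/40)
obs 4: x=-8 → posterior Inverse-Gamma(9, 1761/40)
obs 5: x=-2 → posterior Inverse-Gamma(19/2, 1781/40)
obs 6: x=0 → posterior Inverse-Gamma(10, 1801/40)
obs 7: x=7/2 → posterior Inverse-Gamma(21/2, 1103/20)
obs 8: x=4 → posterior Inverse-Gamma(11, 1353/20)
obs 9: x=-3/4 → posterior Inverse-Gamma(23/2, 10829/160)
obs 10: x=7/4 → posterior Inverse-Gamma(12, 5717/80)

5717/1040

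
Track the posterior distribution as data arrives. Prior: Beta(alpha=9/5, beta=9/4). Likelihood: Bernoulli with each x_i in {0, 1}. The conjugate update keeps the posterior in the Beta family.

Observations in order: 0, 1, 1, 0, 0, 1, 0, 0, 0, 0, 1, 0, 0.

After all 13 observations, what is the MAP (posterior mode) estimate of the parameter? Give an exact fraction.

obs 1: x=0 → posterior Beta(9/5, 13/4)
obs 2: x=1 → posterior Beta(14/5, 13/4)
obs 3: x=1 → posterior Beta(19/5, 13/4)
obs 4: x=0 → posterior Beta(19/5, 17/4)
obs 5: x=0 → posterior Beta(19/5, 21/4)
obs 6: x=1 → posterior Beta(24/5, 21/4)
obs 7: x=0 → posterior Beta(24/5, 25/4)
obs 8: x=0 → posterior Beta(24/5, 29/4)
obs 9: x=0 → posterior Beta(24/5, 33/4)
obs 10: x=0 → posterior Beta(24/5, 37/4)
obs 11: x=1 → posterior Beta(29/5, 37/4)
obs 12: x=0 → posterior Beta(29/5, 41/4)
obs 13: x=0 → posterior Beta(29/5, 45/4)

96/301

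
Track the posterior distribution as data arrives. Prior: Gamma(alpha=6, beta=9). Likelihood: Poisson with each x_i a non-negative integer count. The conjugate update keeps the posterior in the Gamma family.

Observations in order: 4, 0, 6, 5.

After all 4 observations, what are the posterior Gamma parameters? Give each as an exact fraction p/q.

alpha=21, beta=13

obs 1: x=4 → posterior Gamma(10, 10)
obs 2: x=0 → posterior Gamma(10, 11)
obs 3: x=6 → posterior Gamma(16, 12)
obs 4: x=5 → posterior Gamma(21, 13)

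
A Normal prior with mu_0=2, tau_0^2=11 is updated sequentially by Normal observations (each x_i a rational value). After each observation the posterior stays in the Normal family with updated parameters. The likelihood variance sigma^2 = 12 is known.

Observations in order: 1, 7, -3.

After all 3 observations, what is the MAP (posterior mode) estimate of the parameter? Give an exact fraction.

79/45

obs 1: x=1 → posterior Normal(35/23, 132/23)
obs 2: x=7 → posterior Normal(56/17, 66/17)
obs 3: x=-3 → posterior Normal(79/45, 44/15)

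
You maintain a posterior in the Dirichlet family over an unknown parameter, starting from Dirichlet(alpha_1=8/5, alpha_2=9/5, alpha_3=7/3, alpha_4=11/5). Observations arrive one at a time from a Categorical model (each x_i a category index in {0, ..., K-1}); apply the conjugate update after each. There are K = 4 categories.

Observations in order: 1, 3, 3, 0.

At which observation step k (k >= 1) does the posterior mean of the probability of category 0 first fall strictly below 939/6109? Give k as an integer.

k = 3

obs 1: x=1 → posterior Dirichlet(8/5, 14/5, 7/3, 11/5)
obs 2: x=3 → posterior Dirichlet(8/5, 14/5, 7/3, 16/5)
obs 3: x=3 → posterior Dirichlet(8/5, 14/5, 7/3, 21/5)
obs 4: x=0 → posterior Dirichlet(13/5, 14/5, 7/3, 21/5)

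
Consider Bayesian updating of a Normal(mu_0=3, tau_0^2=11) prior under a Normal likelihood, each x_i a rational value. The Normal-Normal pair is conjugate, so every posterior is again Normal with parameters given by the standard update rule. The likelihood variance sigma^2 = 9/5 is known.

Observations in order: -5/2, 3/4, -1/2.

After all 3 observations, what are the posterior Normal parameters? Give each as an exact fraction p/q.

mu_0=-129/232, tau_0^2=33/58

obs 1: x=-5/2 → posterior Normal(-221/128, 99/64)
obs 2: x=3/4 → posterior Normal(-277/476, 99/119)
obs 3: x=-1/2 → posterior Normal(-129/232, 33/58)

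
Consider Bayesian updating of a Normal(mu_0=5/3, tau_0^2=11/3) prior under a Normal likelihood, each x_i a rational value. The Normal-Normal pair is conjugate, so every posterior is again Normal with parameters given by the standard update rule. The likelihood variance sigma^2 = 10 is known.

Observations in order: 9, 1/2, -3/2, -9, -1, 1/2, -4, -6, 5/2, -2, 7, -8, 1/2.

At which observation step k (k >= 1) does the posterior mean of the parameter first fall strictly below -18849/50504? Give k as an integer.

k = 8

obs 1: x=9 → posterior Normal(149/41, 110/41)
obs 2: x=1/2 → posterior Normal(309/104, 55/26)
obs 3: x=-3/2 → posterior Normal(46/21, 110/63)
obs 4: x=-9 → posterior Normal(39/74, 55/37)
obs 5: x=-1 → posterior Normal(28/85, 22/17)
obs 6: x=1/2 → posterior Normal(67/192, 55/48)
obs 7: x=-4 → posterior Normal(-21/214, 110/107)
obs 8: x=-6 → posterior Normal(-153/236, 55/59)
obs 9: x=5/2 → posterior Normal(-49/129, 110/129)
obs 10: x=-2 → posterior Normal(-71/140, 11/14)
obs 11: x=7 → posterior Normal(6/151, 110/151)
obs 12: x=-8 → posterior Normal(-41/81, 55/81)
obs 13: x=1/2 → posterior Normal(-153/346, 110/173)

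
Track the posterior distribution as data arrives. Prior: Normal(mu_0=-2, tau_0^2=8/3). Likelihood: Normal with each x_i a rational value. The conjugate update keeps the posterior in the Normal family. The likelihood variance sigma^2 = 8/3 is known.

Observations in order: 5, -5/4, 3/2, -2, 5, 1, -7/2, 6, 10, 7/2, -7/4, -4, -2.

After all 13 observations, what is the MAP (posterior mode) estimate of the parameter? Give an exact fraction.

obs 1: x=5 → posterior Normal(3/2, 4/3)
obs 2: x=-5/4 → posterior Normal(7/12, 8/9)
obs 3: x=3/2 → posterior Normal(13/16, 2/3)
obs 4: x=-2 → posterior Normal(1/4, 8/15)
obs 5: x=5 → posterior Normal(25/24, 4/9)
obs 6: x=1 → posterior Normal(29/28, 8/21)
obs 7: x=-7/2 → posterior Normal(15/32, 1/3)
obs 8: x=6 → posterior Normal(13/12, 8/27)
obs 9: x=10 → posterior Normal(79/40, 4/15)
obs 10: x=7/2 → posterior Normal(93/44, 8/33)
obs 11: x=-7/4 → posterior Normal(43/24, 2/9)
obs 12: x=-4 → posterior Normal(35/26, 8/39)
obs 13: x=-2 → posterior Normal(31/28, 4/21)

31/28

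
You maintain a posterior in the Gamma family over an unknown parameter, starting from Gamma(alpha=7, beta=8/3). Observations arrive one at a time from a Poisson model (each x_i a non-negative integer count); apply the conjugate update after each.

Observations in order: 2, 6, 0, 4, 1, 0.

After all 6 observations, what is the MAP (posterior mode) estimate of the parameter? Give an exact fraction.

57/26

obs 1: x=2 → posterior Gamma(9, 11/3)
obs 2: x=6 → posterior Gamma(15, 14/3)
obs 3: x=0 → posterior Gamma(15, 17/3)
obs 4: x=4 → posterior Gamma(19, 20/3)
obs 5: x=1 → posterior Gamma(20, 23/3)
obs 6: x=0 → posterior Gamma(20, 26/3)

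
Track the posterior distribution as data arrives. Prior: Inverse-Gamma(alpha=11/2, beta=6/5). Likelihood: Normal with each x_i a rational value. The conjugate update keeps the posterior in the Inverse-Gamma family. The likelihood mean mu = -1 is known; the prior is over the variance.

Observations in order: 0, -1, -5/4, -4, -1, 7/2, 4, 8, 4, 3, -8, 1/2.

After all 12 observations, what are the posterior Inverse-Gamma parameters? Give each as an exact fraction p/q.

alpha=23/2, beta=18477/160

obs 1: x=0 → posterior Inverse-Gamma(6, 17/10)
obs 2: x=-1 → posterior Inverse-Gamma(13/2, 17/10)
obs 3: x=-5/4 → posterior Inverse-Gamma(7, 277/160)
obs 4: x=-4 → posterior Inverse-Gamma(15/2, 997/160)
obs 5: x=-1 → posterior Inverse-Gamma(8, 997/160)
obs 6: x=7/2 → posterior Inverse-Gamma(17/2, 2617/160)
obs 7: x=4 → posterior Inverse-Gamma(9, 4617/160)
obs 8: x=8 → posterior Inverse-Gamma(19/2, 11097/160)
obs 9: x=4 → posterior Inverse-Gamma(10, 13097/160)
obs 10: x=3 → posterior Inverse-Gamma(21/2, 14377/160)
obs 11: x=-8 → posterior Inverse-Gamma(11, 18297/160)
obs 12: x=1/2 → posterior Inverse-Gamma(23/2, 18477/160)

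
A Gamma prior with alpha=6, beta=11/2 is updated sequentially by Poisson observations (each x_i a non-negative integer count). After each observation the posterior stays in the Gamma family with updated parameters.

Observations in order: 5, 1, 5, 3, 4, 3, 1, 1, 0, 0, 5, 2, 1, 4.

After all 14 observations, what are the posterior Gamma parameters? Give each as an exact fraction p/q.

alpha=41, beta=39/2

obs 1: x=5 → posterior Gamma(11, 13/2)
obs 2: x=1 → posterior Gamma(12, 15/2)
obs 3: x=5 → posterior Gamma(17, 17/2)
obs 4: x=3 → posterior Gamma(20, 19/2)
obs 5: x=4 → posterior Gamma(24, 21/2)
obs 6: x=3 → posterior Gamma(27, 23/2)
obs 7: x=1 → posterior Gamma(28, 25/2)
obs 8: x=1 → posterior Gamma(29, 27/2)
obs 9: x=0 → posterior Gamma(29, 29/2)
obs 10: x=0 → posterior Gamma(29, 31/2)
obs 11: x=5 → posterior Gamma(34, 33/2)
obs 12: x=2 → posterior Gamma(36, 35/2)
obs 13: x=1 → posterior Gamma(37, 37/2)
obs 14: x=4 → posterior Gamma(41, 39/2)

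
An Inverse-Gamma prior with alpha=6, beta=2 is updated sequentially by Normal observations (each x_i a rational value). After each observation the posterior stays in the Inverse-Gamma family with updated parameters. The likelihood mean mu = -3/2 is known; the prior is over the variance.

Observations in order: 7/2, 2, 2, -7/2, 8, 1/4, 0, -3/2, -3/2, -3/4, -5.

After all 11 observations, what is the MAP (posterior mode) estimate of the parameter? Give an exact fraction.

1327/200

obs 1: x=7/2 → posterior Inverse-Gamma(13/2, 29/2)
obs 2: x=2 → posterior Inverse-Gamma(7, 165/8)
obs 3: x=2 → posterior Inverse-Gamma(15/2, 107/4)
obs 4: x=-7/2 → posterior Inverse-Gamma(8, 115/4)
obs 5: x=8 → posterior Inverse-Gamma(17/2, 591/8)
obs 6: x=1/4 → posterior Inverse-Gamma(9, 2413/32)
obs 7: x=0 → posterior Inverse-Gamma(19/2, 2449/32)
obs 8: x=-3/2 → posterior Inverse-Gamma(10, 2449/32)
obs 9: x=-3/2 → posterior Inverse-Gamma(21/2, 2449/32)
obs 10: x=-3/4 → posterior Inverse-Gamma(11, 1229/16)
obs 11: x=-5 → posterior Inverse-Gamma(23/2, 1327/16)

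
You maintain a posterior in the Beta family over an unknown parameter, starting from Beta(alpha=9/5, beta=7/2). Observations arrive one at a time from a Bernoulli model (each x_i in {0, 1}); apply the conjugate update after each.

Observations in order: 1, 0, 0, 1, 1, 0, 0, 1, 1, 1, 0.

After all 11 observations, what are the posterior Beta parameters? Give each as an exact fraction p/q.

alpha=39/5, beta=17/2

obs 1: x=1 → posterior Beta(14/5, 7/2)
obs 2: x=0 → posterior Beta(14/5, 9/2)
obs 3: x=0 → posterior Beta(14/5, 11/2)
obs 4: x=1 → posterior Beta(19/5, 11/2)
obs 5: x=1 → posterior Beta(24/5, 11/2)
obs 6: x=0 → posterior Beta(24/5, 13/2)
obs 7: x=0 → posterior Beta(24/5, 15/2)
obs 8: x=1 → posterior Beta(29/5, 15/2)
obs 9: x=1 → posterior Beta(34/5, 15/2)
obs 10: x=1 → posterior Beta(39/5, 15/2)
obs 11: x=0 → posterior Beta(39/5, 17/2)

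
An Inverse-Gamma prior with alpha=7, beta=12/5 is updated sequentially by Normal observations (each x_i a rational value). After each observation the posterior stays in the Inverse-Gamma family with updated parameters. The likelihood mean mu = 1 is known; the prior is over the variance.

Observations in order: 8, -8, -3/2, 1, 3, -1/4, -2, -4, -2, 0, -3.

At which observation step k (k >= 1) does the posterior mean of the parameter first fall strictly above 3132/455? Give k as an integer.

obs 1: x=8 → posterior Inverse-Gamma(15/2, 269/10)
obs 2: x=-8 → posterior Inverse-Gamma(8, 337/5)
obs 3: x=-3/2 → posterior Inverse-Gamma(17/2, 2821/40)
obs 4: x=1 → posterior Inverse-Gamma(9, 2821/40)
obs 5: x=3 → posterior Inverse-Gamma(19/2, 2901/40)
obs 6: x=-1/4 → posterior Inverse-Gamma(10, 11729/160)
obs 7: x=-2 → posterior Inverse-Gamma(21/2, 12449/160)
obs 8: x=-4 → posterior Inverse-Gamma(11, 14449/160)
obs 9: x=-2 → posterior Inverse-Gamma(23/2, 15169/160)
obs 10: x=0 → posterior Inverse-Gamma(12, 15249/160)
obs 11: x=-3 → posterior Inverse-Gamma(25/2, 16529/160)

k = 2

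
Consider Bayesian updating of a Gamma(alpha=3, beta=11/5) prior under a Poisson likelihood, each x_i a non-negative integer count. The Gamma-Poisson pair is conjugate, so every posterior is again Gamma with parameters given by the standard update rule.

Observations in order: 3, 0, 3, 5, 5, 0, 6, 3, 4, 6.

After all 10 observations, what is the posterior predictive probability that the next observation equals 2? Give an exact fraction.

429705282210771333804901888418324691885887669266891281437293289758575175/2016676172132416327320240796845967548930273642043631561761164465109204992

obs 1: x=3 → posterior Gamma(6, 16/5)
obs 2: x=0 → posterior Gamma(6, 21/5)
obs 3: x=3 → posterior Gamma(9, 26/5)
obs 4: x=5 → posterior Gamma(14, 31/5)
obs 5: x=5 → posterior Gamma(19, 36/5)
obs 6: x=0 → posterior Gamma(19, 41/5)
obs 7: x=6 → posterior Gamma(25, 46/5)
obs 8: x=3 → posterior Gamma(28, 51/5)
obs 9: x=4 → posterior Gamma(32, 56/5)
obs 10: x=6 → posterior Gamma(38, 61/5)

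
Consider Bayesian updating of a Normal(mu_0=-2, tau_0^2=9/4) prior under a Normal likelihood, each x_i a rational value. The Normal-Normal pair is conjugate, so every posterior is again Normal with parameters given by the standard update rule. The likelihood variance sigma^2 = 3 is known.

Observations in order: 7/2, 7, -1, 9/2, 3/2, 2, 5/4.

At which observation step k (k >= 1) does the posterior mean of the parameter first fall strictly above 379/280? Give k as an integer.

k = 2

obs 1: x=7/2 → posterior Normal(5/14, 9/7)
obs 2: x=7 → posterior Normal(47/20, 9/10)
obs 3: x=-1 → posterior Normal(41/26, 9/13)
obs 4: x=9/2 → posterior Normal(17/8, 9/16)
obs 5: x=3/2 → posterior Normal(77/38, 9/19)
obs 6: x=2 → posterior Normal(89/44, 9/22)
obs 7: x=5/4 → posterior Normal(193/100, 9/25)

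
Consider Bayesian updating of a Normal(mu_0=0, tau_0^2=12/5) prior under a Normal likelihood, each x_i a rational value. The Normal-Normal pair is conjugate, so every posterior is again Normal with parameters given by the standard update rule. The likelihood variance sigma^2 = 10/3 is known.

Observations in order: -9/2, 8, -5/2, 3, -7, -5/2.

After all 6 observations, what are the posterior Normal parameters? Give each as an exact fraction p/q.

obs 1: x=-9/2 → posterior Normal(-81/43, 60/43)
obs 2: x=8 → posterior Normal(63/61, 60/61)
obs 3: x=-5/2 → posterior Normal(18/79, 60/79)
obs 4: x=3 → posterior Normal(72/97, 60/97)
obs 5: x=-7 → posterior Normal(-54/115, 12/23)
obs 6: x=-5/2 → posterior Normal(-99/133, 60/133)

mu_0=-99/133, tau_0^2=60/133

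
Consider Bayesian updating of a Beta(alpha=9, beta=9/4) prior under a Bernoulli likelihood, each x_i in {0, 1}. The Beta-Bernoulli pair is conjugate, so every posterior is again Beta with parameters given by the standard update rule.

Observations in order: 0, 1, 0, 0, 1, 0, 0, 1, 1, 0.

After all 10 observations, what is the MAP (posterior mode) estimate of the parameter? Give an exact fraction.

48/77

obs 1: x=0 → posterior Beta(9, 13/4)
obs 2: x=1 → posterior Beta(10, 13/4)
obs 3: x=0 → posterior Beta(10, 17/4)
obs 4: x=0 → posterior Beta(10, 21/4)
obs 5: x=1 → posterior Beta(11, 21/4)
obs 6: x=0 → posterior Beta(11, 25/4)
obs 7: x=0 → posterior Beta(11, 29/4)
obs 8: x=1 → posterior Beta(12, 29/4)
obs 9: x=1 → posterior Beta(13, 29/4)
obs 10: x=0 → posterior Beta(13, 33/4)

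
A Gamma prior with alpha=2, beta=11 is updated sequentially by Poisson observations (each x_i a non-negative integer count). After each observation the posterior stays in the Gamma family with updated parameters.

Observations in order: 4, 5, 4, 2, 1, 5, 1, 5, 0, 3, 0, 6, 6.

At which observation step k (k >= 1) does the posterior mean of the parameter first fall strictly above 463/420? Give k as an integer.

obs 1: x=4 → posterior Gamma(6, 12)
obs 2: x=5 → posterior Gamma(11, 13)
obs 3: x=4 → posterior Gamma(15, 14)
obs 4: x=2 → posterior Gamma(17, 15)
obs 5: x=1 → posterior Gamma(18, 16)
obs 6: x=5 → posterior Gamma(23, 17)
obs 7: x=1 → posterior Gamma(24, 18)
obs 8: x=5 → posterior Gamma(29, 19)
obs 9: x=0 → posterior Gamma(29, 20)
obs 10: x=3 → posterior Gamma(32, 21)
obs 11: x=0 → posterior Gamma(32, 22)
obs 12: x=6 → posterior Gamma(38, 23)
obs 13: x=6 → posterior Gamma(44, 24)

k = 4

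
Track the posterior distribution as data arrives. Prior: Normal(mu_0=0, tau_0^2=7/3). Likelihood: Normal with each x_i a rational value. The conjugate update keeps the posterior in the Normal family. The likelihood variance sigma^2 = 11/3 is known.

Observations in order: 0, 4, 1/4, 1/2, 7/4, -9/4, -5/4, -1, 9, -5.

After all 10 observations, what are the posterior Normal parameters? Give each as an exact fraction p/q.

obs 1: x=0 → posterior Normal(0, 77/54)
obs 2: x=4 → posterior Normal(28/25, 77/75)
obs 3: x=1/4 → posterior Normal(119/128, 77/96)
obs 4: x=1/2 → posterior Normal(133/156, 77/117)
obs 5: x=7/4 → posterior Normal(91/92, 77/138)
obs 6: x=-9/4 → posterior Normal(119/212, 77/159)
obs 7: x=-5/4 → posterior Normal(7/20, 77/180)
obs 8: x=-1 → posterior Normal(14/67, 77/201)
obs 9: x=9 → posterior Normal(77/74, 77/222)
obs 10: x=-5 → posterior Normal(14/27, 77/243)

mu_0=14/27, tau_0^2=77/243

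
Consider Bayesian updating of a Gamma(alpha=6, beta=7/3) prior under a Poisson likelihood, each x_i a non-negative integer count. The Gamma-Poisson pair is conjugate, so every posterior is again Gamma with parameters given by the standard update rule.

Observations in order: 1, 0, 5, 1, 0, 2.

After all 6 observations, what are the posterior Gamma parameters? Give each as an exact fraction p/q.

obs 1: x=1 → posterior Gamma(7, 10/3)
obs 2: x=0 → posterior Gamma(7, 13/3)
obs 3: x=5 → posterior Gamma(12, 16/3)
obs 4: x=1 → posterior Gamma(13, 19/3)
obs 5: x=0 → posterior Gamma(13, 22/3)
obs 6: x=2 → posterior Gamma(15, 25/3)

alpha=15, beta=25/3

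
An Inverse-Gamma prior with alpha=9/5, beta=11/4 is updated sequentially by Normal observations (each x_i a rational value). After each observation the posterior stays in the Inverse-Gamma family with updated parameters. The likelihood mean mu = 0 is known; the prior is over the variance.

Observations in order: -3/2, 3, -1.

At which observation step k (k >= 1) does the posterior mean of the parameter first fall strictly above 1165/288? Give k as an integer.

k = 2

obs 1: x=-3/2 → posterior Inverse-Gamma(23/10, 31/8)
obs 2: x=3 → posterior Inverse-Gamma(14/5, 67/8)
obs 3: x=-1 → posterior Inverse-Gamma(33/10, 71/8)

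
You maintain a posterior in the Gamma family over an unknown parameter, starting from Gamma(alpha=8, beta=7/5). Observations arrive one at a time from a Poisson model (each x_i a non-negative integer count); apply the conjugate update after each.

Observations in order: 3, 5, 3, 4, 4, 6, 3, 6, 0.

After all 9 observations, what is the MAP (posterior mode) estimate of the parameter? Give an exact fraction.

obs 1: x=3 → posterior Gamma(11, 12/5)
obs 2: x=5 → posterior Gamma(16, 17/5)
obs 3: x=3 → posterior Gamma(19, 22/5)
obs 4: x=4 → posterior Gamma(23, 27/5)
obs 5: x=4 → posterior Gamma(27, 32/5)
obs 6: x=6 → posterior Gamma(33, 37/5)
obs 7: x=3 → posterior Gamma(36, 42/5)
obs 8: x=6 → posterior Gamma(42, 47/5)
obs 9: x=0 → posterior Gamma(42, 52/5)

205/52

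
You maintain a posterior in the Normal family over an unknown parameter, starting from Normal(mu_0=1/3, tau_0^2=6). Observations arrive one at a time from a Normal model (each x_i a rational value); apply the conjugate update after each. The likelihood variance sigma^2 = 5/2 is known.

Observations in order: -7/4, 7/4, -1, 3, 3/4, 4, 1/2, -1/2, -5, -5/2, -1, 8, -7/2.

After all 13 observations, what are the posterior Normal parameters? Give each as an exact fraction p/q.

mu_0=104/483, tau_0^2=30/161

obs 1: x=-7/4 → posterior Normal(-58/51, 30/17)
obs 2: x=7/4 → posterior Normal(5/87, 30/29)
obs 3: x=-1 → posterior Normal(-31/123, 30/41)
obs 4: x=3 → posterior Normal(77/159, 30/53)
obs 5: x=3/4 → posterior Normal(8/15, 6/13)
obs 6: x=4 → posterior Normal(248/231, 30/77)
obs 7: x=1/2 → posterior Normal(266/267, 30/89)
obs 8: x=-1/2 → posterior Normal(248/303, 30/101)
obs 9: x=-5 → posterior Normal(68/339, 30/113)
obs 10: x=-5/2 → posterior Normal(-22/375, 6/25)
obs 11: x=-1 → posterior Normal(-58/411, 30/137)
obs 12: x=8 → posterior Normal(230/447, 30/149)
obs 13: x=-7/2 → posterior Normal(104/483, 30/161)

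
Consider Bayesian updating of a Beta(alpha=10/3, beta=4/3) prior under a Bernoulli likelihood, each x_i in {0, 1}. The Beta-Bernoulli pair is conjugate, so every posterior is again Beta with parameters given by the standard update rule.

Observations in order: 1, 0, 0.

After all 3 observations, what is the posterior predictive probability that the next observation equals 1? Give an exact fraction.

13/23

obs 1: x=1 → posterior Beta(13/3, 4/3)
obs 2: x=0 → posterior Beta(13/3, 7/3)
obs 3: x=0 → posterior Beta(13/3, 10/3)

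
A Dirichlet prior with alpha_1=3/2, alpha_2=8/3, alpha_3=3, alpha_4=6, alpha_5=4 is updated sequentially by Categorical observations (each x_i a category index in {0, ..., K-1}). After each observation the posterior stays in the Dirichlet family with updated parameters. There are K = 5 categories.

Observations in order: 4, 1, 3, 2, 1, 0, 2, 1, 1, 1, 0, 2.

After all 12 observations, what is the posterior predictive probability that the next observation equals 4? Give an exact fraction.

6/35

obs 1: x=4 → posterior Dirichlet(3/2, 8/3, 3, 6, 5)
obs 2: x=1 → posterior Dirichlet(3/2, 11/3, 3, 6, 5)
obs 3: x=3 → posterior Dirichlet(3/2, 11/3, 3, 7, 5)
obs 4: x=2 → posterior Dirichlet(3/2, 11/3, 4, 7, 5)
obs 5: x=1 → posterior Dirichlet(3/2, 14/3, 4, 7, 5)
obs 6: x=0 → posterior Dirichlet(5/2, 14/3, 4, 7, 5)
obs 7: x=2 → posterior Dirichlet(5/2, 14/3, 5, 7, 5)
obs 8: x=1 → posterior Dirichlet(5/2, 17/3, 5, 7, 5)
obs 9: x=1 → posterior Dirichlet(5/2, 20/3, 5, 7, 5)
obs 10: x=1 → posterior Dirichlet(5/2, 23/3, 5, 7, 5)
obs 11: x=0 → posterior Dirichlet(7/2, 23/3, 5, 7, 5)
obs 12: x=2 → posterior Dirichlet(7/2, 23/3, 6, 7, 5)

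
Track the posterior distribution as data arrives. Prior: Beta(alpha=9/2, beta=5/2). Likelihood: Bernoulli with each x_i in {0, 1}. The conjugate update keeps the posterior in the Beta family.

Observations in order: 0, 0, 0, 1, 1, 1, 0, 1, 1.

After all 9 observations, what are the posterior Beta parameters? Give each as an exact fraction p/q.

alpha=19/2, beta=13/2

obs 1: x=0 → posterior Beta(9/2, 7/2)
obs 2: x=0 → posterior Beta(9/2, 9/2)
obs 3: x=0 → posterior Beta(9/2, 11/2)
obs 4: x=1 → posterior Beta(11/2, 11/2)
obs 5: x=1 → posterior Beta(13/2, 11/2)
obs 6: x=1 → posterior Beta(15/2, 11/2)
obs 7: x=0 → posterior Beta(15/2, 13/2)
obs 8: x=1 → posterior Beta(17/2, 13/2)
obs 9: x=1 → posterior Beta(19/2, 13/2)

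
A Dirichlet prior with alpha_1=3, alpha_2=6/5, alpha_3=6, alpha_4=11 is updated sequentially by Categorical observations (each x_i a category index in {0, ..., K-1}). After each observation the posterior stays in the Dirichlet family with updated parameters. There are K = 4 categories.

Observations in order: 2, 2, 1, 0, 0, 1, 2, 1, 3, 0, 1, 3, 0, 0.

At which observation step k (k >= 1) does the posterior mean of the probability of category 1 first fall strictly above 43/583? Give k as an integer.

k = 3

obs 1: x=2 → posterior Dirichlet(3, 6/5, 7, 11)
obs 2: x=2 → posterior Dirichlet(3, 6/5, 8, 11)
obs 3: x=1 → posterior Dirichlet(3, 11/5, 8, 11)
obs 4: x=0 → posterior Dirichlet(4, 11/5, 8, 11)
obs 5: x=0 → posterior Dirichlet(5, 11/5, 8, 11)
obs 6: x=1 → posterior Dirichlet(5, 16/5, 8, 11)
obs 7: x=2 → posterior Dirichlet(5, 16/5, 9, 11)
obs 8: x=1 → posterior Dirichlet(5, 21/5, 9, 11)
obs 9: x=3 → posterior Dirichlet(5, 21/5, 9, 12)
obs 10: x=0 → posterior Dirichlet(6, 21/5, 9, 12)
obs 11: x=1 → posterior Dirichlet(6, 26/5, 9, 12)
obs 12: x=3 → posterior Dirichlet(6, 26/5, 9, 13)
obs 13: x=0 → posterior Dirichlet(7, 26/5, 9, 13)
obs 14: x=0 → posterior Dirichlet(8, 26/5, 9, 13)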